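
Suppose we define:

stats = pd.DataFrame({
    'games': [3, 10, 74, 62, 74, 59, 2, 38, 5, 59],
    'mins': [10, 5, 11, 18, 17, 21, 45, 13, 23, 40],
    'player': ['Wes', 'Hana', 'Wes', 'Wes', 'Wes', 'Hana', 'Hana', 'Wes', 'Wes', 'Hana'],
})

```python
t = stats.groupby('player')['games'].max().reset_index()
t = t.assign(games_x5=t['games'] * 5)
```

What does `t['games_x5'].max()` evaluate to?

group by player, max of games:
player
Hana    59
Wes     74
Name: games, dtype: int64
reset_index():
  player  games
0   Hana     59
1    Wes     74
add column games_x5 = t['games'] * 5:
  player  games  games_x5
0   Hana     59       295
1    Wes     74       370
max of column 'games_x5' → 370

370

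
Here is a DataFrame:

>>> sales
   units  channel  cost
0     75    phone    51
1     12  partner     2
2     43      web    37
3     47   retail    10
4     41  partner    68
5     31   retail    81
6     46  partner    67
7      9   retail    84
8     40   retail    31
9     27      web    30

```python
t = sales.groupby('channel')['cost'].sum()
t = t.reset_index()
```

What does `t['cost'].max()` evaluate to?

206

group by channel, sum of cost:
channel
partner    137
phone       51
retail     206
web         67
Name: cost, dtype: int64
reset_index():
   channel  cost
0  partner   137
1    phone    51
2   retail   206
3      web    67
So max() = 206.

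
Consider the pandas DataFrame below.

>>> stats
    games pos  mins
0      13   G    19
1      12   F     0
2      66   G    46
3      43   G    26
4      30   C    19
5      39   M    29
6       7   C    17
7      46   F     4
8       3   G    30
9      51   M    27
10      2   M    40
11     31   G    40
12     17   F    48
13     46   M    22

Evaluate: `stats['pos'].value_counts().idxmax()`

G

value_counts of pos:
pos
G    5
M    4
F    3
C    2
Name: count, dtype: int64
So idxmax() = G.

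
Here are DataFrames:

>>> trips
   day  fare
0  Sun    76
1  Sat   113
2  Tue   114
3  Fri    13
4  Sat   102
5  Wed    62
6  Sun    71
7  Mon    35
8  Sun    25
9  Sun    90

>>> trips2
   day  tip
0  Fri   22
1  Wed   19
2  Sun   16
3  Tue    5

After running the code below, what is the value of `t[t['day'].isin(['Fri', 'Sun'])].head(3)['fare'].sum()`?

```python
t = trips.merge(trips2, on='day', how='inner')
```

160

merge on 'day' (how='inner') → 7 rows:
   day  fare  tip
0  Sun    76   16
1  Tue   114    5
2  Fri    13   22
3  Wed    62   19
4  Sun    71   16
5  Sun    25   16
6  Sun    90   16
filter rows where day in ['Fri', 'Sun']:
   day  fare  tip
0  Sun    76   16
2  Fri    13   22
4  Sun    71   16
5  Sun    25   16
6  Sun    90   16
take first 3 rows:
   day  fare  tip
0  Sun    76   16
2  Fri    13   22
4  Sun    71   16
Hence 160.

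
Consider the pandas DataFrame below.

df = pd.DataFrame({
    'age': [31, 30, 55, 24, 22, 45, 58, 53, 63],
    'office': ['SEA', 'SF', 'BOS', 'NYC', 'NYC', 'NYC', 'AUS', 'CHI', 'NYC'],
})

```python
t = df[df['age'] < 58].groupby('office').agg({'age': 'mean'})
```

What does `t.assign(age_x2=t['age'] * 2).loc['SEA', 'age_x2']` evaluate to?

62.0

filter rows where age < 58:
   age office
0   31    SEA
1   30     SF
2   55    BOS
3   24    NYC
4   22    NYC
5   45    NYC
7   53    CHI
group by office, mean of age:
              age
office           
BOS     55.000000
CHI     53.000000
NYC     30.333333
SEA     31.000000
SF      30.000000
add column age_x2 = t['age'] * 2:
              age      age_x2
office                       
BOS     55.000000  110.000000
CHI     53.000000  106.000000
NYC     30.333333   60.666667
SEA     31.000000   62.000000
SF      30.000000   60.000000
The value at row 'SEA', column 'age_x2' is 62.0.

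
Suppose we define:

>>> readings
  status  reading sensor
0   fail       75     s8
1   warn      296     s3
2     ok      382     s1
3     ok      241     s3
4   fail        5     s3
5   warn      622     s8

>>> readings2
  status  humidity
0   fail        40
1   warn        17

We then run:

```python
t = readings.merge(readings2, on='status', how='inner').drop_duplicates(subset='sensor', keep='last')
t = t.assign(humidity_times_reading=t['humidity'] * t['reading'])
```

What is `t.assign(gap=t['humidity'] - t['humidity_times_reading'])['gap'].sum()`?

merge on 'status' (how='inner') → 4 rows:
  status  reading sensor  humidity
0   fail       75     s8        40
1   warn      296     s3        17
2   fail        5     s3        40
3   warn      622     s8        17
drop duplicate sensor (keep=last):
  status  reading sensor  humidity
2   fail        5     s3        40
3   warn      622     s8        17
add column humidity_times_reading = t['humidity'] * t['reading']:
  status  reading sensor  humidity  humidity_times_reading
2   fail        5     s3        40                     200
3   warn      622     s8        17                   10574
add column gap = t['humidity'] - t['humidity_times_reading']:
  status  reading sensor  humidity  humidity_times_reading    gap
2   fail        5     s3        40                     200   -160
3   warn      622     s8        17                   10574 -10557
Reading off the sum of column 'gap', we get -10717.

-10717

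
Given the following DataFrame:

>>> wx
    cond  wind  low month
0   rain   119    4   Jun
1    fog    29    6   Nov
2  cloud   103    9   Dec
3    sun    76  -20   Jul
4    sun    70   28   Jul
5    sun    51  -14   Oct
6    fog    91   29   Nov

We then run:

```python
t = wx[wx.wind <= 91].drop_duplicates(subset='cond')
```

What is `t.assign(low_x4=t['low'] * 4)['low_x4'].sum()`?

-56

filter rows where wind <= 91:
  cond  wind  low month
1  fog    29    6   Nov
3  sun    76  -20   Jul
4  sun    70   28   Jul
5  sun    51  -14   Oct
6  fog    91   29   Nov
drop duplicate cond (keep=first):
  cond  wind  low month
1  fog    29    6   Nov
3  sun    76  -20   Jul
add column low_x4 = t['low'] * 4:
  cond  wind  low month  low_x4
1  fog    29    6   Nov      24
3  sun    76  -20   Jul     -80
So sum() = -56.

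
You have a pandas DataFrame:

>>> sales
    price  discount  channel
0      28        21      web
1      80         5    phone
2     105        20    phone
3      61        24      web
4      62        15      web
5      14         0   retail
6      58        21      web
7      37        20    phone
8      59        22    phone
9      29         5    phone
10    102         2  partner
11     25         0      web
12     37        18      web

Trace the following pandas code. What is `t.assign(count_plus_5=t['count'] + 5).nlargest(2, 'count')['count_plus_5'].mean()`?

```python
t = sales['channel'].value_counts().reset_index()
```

value_counts of channel:
channel
web        6
phone      5
retail     1
partner    1
Name: count, dtype: int64
reset_index():
   channel  count
0      web      6
1    phone      5
2   retail      1
3  partner      1
add column count_plus_5 = t['count'] + 5:
   channel  count  count_plus_5
0      web      6            11
1    phone      5            10
2   retail      1             6
3  partner      1             6
take 2 rows with largest count:
  channel  count  count_plus_5
0     web      6            11
1   phone      5            10
Then the mean of column 'count_plus_5': 10.5

10.5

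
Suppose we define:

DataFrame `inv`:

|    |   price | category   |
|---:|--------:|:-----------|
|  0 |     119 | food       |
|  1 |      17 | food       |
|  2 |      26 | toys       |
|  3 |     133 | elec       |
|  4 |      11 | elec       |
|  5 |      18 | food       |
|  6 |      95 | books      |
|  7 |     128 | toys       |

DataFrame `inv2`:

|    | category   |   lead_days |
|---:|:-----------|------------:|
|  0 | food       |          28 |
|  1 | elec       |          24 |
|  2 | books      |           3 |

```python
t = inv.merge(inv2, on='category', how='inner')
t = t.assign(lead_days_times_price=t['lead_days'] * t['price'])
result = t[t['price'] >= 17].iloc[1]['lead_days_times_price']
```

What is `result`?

merge on 'category' (how='inner') → 6 rows:
   price category  lead_days
0    119     food         28
1     17     food         28
2    133     elec         24
3     11     elec         24
4     18     food         28
5     95    books          3
add column lead_days_times_price = t['lead_days'] * t['price']:
   price category  lead_days  lead_days_times_price
0    119     food         28                   3332
1     17     food         28                    476
2    133     elec         24                   3192
3     11     elec         24                    264
4     18     food         28                    504
5     95    books          3                    285
filter rows where price >= 17:
   price category  lead_days  lead_days_times_price
0    119     food         28                   3332
1     17     food         28                    476
2    133     elec         24                   3192
4     18     food         28                    504
5     95    books          3                    285
Reading off the value at position 1, column 'lead_days_times_price', we get 476.

476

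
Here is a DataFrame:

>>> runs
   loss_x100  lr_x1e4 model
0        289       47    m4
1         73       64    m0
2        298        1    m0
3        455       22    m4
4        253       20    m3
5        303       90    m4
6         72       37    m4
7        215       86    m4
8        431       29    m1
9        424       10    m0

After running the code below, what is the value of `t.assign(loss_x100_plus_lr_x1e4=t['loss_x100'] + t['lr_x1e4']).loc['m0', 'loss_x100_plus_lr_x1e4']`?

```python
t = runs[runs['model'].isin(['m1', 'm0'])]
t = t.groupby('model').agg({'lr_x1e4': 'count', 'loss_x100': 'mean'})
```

268.0

filter rows where model in ['m1', 'm0']:
   loss_x100  lr_x1e4 model
1         73       64    m0
2        298        1    m0
8        431       29    m1
9        424       10    m0
group by model: count(lr_x1e4), mean(loss_x100):
       lr_x1e4  loss_x100
model                    
m0           3      265.0
m1           1      431.0
add column loss_x100_plus_lr_x1e4 = t['loss_x100'] + t['lr_x1e4']:
       lr_x1e4  loss_x100  loss_x100_plus_lr_x1e4
model                                            
m0           3      265.0                   268.0
m1           1      431.0                   432.0
So loc['m0', 'loss_x100_plus_lr_x1e4'] = 268.0.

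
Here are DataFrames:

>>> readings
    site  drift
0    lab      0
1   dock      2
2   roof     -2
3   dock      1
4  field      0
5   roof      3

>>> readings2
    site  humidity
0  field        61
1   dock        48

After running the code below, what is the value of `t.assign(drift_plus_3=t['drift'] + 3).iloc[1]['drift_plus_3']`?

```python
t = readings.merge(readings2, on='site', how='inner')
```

merge on 'site' (how='inner') → 3 rows:
    site  drift  humidity
0   dock      2        48
1   dock      1        48
2  field      0        61
add column drift_plus_3 = t['drift'] + 3:
    site  drift  humidity  drift_plus_3
0   dock      2        48             5
1   dock      1        48             4
2  field      0        61             3
Finally, value at position 1, column 'drift_plus_3' = 4.

4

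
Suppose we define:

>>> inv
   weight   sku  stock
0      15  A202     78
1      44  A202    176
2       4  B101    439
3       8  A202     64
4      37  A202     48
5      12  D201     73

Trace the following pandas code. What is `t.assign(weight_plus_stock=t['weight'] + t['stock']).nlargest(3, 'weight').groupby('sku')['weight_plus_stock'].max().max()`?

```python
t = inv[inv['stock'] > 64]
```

220

filter rows where stock > 64:
   weight   sku  stock
0      15  A202     78
1      44  A202    176
2       4  B101    439
5      12  D201     73
add column weight_plus_stock = t['weight'] + t['stock']:
   weight   sku  stock  weight_plus_stock
0      15  A202     78                 93
1      44  A202    176                220
2       4  B101    439                443
5      12  D201     73                 85
take 3 rows with largest weight:
   weight   sku  stock  weight_plus_stock
1      44  A202    176                220
0      15  A202     78                 93
5      12  D201     73                 85
group by sku, max of weight_plus_stock:
sku
A202    220
D201     85
Name: weight_plus_stock, dtype: int64
Then the max of the resulting series: 220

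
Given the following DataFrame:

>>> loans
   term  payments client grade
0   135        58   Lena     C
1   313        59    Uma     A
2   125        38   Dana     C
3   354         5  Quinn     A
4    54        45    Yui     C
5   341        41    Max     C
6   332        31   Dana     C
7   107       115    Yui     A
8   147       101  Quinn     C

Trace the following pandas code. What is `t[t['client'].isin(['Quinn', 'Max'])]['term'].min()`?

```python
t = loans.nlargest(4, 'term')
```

341

take 4 rows with largest term:
   term  payments client grade
3   354         5  Quinn     A
5   341        41    Max     C
6   332        31   Dana     C
1   313        59    Uma     A
filter rows where client in ['Quinn', 'Max']:
   term  payments client grade
3   354         5  Quinn     A
5   341        41    Max     C
Reading off the min of column 'term', we get 341.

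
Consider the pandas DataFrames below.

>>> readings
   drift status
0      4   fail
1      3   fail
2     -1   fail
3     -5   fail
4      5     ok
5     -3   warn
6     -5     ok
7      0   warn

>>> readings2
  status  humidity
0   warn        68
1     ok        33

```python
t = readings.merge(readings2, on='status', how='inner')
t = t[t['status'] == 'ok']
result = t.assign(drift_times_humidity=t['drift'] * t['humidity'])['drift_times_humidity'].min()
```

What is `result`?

-165

merge on 'status' (how='inner') → 4 rows:
   drift status  humidity
0      5     ok        33
1     -3   warn        68
2     -5     ok        33
3      0   warn        68
filter rows where status == 'ok':
   drift status  humidity
0      5     ok        33
2     -5     ok        33
add column drift_times_humidity = t['drift'] * t['humidity']:
   drift status  humidity  drift_times_humidity
0      5     ok        33                   165
2     -5     ok        33                  -165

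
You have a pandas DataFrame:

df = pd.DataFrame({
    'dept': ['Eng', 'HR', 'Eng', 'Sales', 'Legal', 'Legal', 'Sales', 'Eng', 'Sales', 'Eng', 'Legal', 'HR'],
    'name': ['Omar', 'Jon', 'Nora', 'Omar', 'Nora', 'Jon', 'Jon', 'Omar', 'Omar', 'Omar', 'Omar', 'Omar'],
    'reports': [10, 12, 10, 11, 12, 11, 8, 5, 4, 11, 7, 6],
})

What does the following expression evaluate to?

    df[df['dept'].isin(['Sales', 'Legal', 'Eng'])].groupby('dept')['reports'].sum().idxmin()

Sales

filter rows where dept in ['Sales', 'Legal', 'Eng']:
     dept  name  reports
0     Eng  Omar       10
2     Eng  Nora       10
3   Sales  Omar       11
4   Legal  Nora       12
5   Legal   Jon       11
6   Sales   Jon        8
7     Eng  Omar        5
8   Sales  Omar        4
9     Eng  Omar       11
10  Legal  Omar        7
group by dept, sum of reports:
dept
Eng      36
Legal    30
Sales    23
Name: reports, dtype: int64
label with the smallest value → Sales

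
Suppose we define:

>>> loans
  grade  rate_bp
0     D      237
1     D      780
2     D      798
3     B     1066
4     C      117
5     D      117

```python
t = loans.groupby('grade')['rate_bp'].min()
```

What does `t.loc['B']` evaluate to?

group by grade, min of rate_bp:
grade
B    1066
C     117
D     117
Name: rate_bp, dtype: int64

1066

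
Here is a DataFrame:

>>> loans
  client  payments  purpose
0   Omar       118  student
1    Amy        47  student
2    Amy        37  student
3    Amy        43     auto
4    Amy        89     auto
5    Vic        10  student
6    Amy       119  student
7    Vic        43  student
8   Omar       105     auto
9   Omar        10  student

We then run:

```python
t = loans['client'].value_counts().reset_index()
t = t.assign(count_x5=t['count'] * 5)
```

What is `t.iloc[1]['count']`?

value_counts of client:
client
Amy     5
Omar    3
Vic     2
Name: count, dtype: int64
reset_index():
  client  count
0    Amy      5
1   Omar      3
2    Vic      2
add column count_x5 = t['count'] * 5:
  client  count  count_x5
0    Amy      5        25
1   Omar      3        15
2    Vic      2        10

3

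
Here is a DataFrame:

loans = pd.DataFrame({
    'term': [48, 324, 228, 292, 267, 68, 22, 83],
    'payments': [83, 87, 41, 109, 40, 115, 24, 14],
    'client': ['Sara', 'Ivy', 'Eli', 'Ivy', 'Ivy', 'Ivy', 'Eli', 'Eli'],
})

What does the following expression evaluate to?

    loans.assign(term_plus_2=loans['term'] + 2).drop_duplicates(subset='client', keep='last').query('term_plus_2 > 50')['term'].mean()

add column term_plus_2 = loans['term'] + 2:
   term  payments client  term_plus_2
0    48        83   Sara           50
1   324        87    Ivy          326
2   228        41    Eli          230
3   292       109    Ivy          294
4   267        40    Ivy          269
5    68       115    Ivy           70
6    22        24    Eli           24
7    83        14    Eli           85
drop duplicate client (keep=last):
   term  payments client  term_plus_2
0    48        83   Sara           50
5    68       115    Ivy           70
7    83        14    Eli           85
filter rows where term_plus_2 > 50:
   term  payments client  term_plus_2
5    68       115    Ivy           70
7    83        14    Eli           85
Finally, mean of column 'term' = 75.5.

75.5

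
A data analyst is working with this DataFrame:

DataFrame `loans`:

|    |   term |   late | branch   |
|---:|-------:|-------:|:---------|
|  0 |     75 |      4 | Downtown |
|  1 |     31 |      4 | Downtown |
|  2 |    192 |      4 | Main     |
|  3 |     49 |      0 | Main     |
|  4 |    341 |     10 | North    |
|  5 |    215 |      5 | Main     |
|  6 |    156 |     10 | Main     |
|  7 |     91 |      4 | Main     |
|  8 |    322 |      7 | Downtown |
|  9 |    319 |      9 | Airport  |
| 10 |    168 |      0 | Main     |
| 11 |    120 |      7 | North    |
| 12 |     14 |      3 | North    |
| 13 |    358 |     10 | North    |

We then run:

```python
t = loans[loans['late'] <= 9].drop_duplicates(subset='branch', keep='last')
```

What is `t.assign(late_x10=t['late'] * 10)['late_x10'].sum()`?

190

filter rows where late <= 9:
    term  late    branch
0     75     4  Downtown
1     31     4  Downtown
2    192     4      Main
3     49     0      Main
5    215     5      Main
7     91     4      Main
8    322     7  Downtown
9    319     9   Airport
10   168     0      Main
11   120     7     North
12    14     3     North
drop duplicate branch (keep=last):
    term  late    branch
8    322     7  Downtown
9    319     9   Airport
10   168     0      Main
12    14     3     North
add column late_x10 = t['late'] * 10:
    term  late    branch  late_x10
8    322     7  Downtown        70
9    319     9   Airport        90
10   168     0      Main         0
12    14     3     North        30
Finally, sum of column 'late_x10' = 190.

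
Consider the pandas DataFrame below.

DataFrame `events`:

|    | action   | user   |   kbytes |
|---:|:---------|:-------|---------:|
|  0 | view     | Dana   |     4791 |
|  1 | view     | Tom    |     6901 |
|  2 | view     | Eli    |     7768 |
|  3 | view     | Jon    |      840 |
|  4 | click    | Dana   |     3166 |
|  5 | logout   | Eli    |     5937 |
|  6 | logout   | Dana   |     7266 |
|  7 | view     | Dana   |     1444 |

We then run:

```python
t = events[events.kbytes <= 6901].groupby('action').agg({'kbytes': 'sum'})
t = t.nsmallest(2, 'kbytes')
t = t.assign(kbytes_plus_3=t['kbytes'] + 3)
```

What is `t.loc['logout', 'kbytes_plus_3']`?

5940

filter rows where kbytes <= 6901:
   action  user  kbytes
0    view  Dana    4791
1    view   Tom    6901
3    view   Jon     840
4   click  Dana    3166
5  logout   Eli    5937
7    view  Dana    1444
group by action, sum of kbytes:
        kbytes
action        
click     3166
logout    5937
view     13976
take 2 rows with smallest kbytes:
        kbytes
action        
click     3166
logout    5937
add column kbytes_plus_3 = t['kbytes'] + 3:
        kbytes  kbytes_plus_3
action                       
click     3166           3169
logout    5937           5940
The value at row 'logout', column 'kbytes_plus_3' is 5940.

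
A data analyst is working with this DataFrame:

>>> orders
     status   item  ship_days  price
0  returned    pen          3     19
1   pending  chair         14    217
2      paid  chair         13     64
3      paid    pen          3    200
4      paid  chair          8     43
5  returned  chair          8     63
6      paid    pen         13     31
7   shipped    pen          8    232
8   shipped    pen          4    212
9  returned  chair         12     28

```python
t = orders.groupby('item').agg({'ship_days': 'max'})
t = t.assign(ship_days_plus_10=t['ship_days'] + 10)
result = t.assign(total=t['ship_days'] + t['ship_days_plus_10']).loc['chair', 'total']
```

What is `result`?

38

group by item, max of ship_days:
       ship_days
item            
chair         14
pen           13
add column ship_days_plus_10 = t['ship_days'] + 10:
       ship_days  ship_days_plus_10
item                               
chair         14                 24
pen           13                 23
add column total = t['ship_days'] + t['ship_days_plus_10']:
       ship_days  ship_days_plus_10  total
item                                      
chair         14                 24     38
pen           13                 23     36
The value at row 'chair', column 'total' is 38.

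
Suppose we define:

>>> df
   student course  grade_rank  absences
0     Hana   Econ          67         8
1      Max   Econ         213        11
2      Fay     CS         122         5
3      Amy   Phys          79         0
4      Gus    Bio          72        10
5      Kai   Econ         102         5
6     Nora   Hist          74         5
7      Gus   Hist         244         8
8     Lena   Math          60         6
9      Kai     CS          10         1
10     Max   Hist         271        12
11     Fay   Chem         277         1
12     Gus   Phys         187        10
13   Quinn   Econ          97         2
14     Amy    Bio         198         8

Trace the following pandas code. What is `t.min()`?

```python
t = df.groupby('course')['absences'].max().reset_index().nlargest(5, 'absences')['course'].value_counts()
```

group by course, max of absences:
course
Bio     10
CS       5
Chem     1
Econ    11
Hist    12
Math     6
Phys    10
Name: absences, dtype: int64
reset_index():
  course  absences
0    Bio        10
1     CS         5
2   Chem         1
3   Econ        11
4   Hist        12
5   Math         6
6   Phys        10
take 5 rows with largest absences:
  course  absences
4   Hist        12
3   Econ        11
0    Bio        10
6   Phys        10
5   Math         6
value_counts of course:
course
Hist    1
Econ    1
Bio     1
Phys    1
Math    1
Name: count, dtype: int64

1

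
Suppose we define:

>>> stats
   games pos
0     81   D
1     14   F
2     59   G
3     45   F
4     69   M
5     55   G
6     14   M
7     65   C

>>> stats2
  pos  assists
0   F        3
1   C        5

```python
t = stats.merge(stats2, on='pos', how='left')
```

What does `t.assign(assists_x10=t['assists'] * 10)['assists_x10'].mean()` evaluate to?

merge on 'pos' (how='left') → 8 rows:
   games pos  assists
0     81   D      NaN
1     14   F      3.0
2     59   G      NaN
3     45   F      3.0
4     69   M      NaN
5     55   G      NaN
6     14   M      NaN
7     65   C      5.0
add column assists_x10 = t['assists'] * 10:
   games pos  assists  assists_x10
0     81   D      NaN          NaN
1     14   F      3.0         30.0
2     59   G      NaN          NaN
3     45   F      3.0         30.0
4     69   M      NaN          NaN
5     55   G      NaN          NaN
6     14   M      NaN          NaN
7     65   C      5.0         50.0

36.6666666667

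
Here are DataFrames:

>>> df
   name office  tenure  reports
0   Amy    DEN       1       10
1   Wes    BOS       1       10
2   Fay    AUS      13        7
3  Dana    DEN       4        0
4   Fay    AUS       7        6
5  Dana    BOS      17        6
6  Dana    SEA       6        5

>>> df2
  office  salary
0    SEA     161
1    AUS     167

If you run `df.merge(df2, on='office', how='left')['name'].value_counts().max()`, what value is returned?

3

merge on 'office' (how='left') → 7 rows:
   name office  tenure  reports  salary
0   Amy    DEN       1       10     NaN
1   Wes    BOS       1       10     NaN
2   Fay    AUS      13        7   167.0
3  Dana    DEN       4        0     NaN
4   Fay    AUS       7        6   167.0
5  Dana    BOS      17        6     NaN
6  Dana    SEA       6        5   161.0
value_counts of name:
name
Dana    3
Fay     2
Amy     1
Wes     1
Name: count, dtype: int64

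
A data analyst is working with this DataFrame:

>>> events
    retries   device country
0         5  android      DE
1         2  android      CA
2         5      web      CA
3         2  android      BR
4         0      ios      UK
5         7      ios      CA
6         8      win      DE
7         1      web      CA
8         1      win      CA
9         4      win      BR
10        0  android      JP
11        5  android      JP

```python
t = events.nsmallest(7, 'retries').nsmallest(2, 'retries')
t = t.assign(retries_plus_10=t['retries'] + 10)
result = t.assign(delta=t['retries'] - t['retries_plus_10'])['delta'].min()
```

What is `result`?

take 7 rows with smallest retries:
    retries   device country
4         0      ios      UK
10        0  android      JP
7         1      web      CA
8         1      win      CA
1         2  android      CA
3         2  android      BR
9         4      win      BR
take 2 rows with smallest retries:
    retries   device country
4         0      ios      UK
10        0  android      JP
add column retries_plus_10 = t['retries'] + 10:
    retries   device country  retries_plus_10
4         0      ios      UK               10
10        0  android      JP               10
add column delta = t['retries'] - t['retries_plus_10']:
    retries   device country  retries_plus_10  delta
4         0      ios      UK               10    -10
10        0  android      JP               10    -10
Reading off the min of column 'delta', we get -10.

-10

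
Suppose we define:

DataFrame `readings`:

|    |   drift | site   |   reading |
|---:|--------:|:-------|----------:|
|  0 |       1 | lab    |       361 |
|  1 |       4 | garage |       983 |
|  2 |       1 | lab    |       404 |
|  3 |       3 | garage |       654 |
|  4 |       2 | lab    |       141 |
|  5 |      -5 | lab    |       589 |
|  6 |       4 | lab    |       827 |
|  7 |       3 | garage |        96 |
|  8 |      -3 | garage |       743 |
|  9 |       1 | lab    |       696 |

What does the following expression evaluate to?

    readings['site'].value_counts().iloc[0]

6

value_counts of site:
site
lab       6
garage    4
Name: count, dtype: int64
Reading off the value at position 0, we get 6.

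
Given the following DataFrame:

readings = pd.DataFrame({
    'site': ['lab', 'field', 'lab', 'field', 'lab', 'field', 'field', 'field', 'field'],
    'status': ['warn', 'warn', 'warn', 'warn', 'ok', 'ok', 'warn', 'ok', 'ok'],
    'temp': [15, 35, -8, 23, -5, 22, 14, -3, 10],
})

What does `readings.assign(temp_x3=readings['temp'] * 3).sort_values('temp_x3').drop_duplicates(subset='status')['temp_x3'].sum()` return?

-39

add column temp_x3 = readings['temp'] * 3:
    site status  temp  temp_x3
0    lab   warn    15       45
1  field   warn    35      105
2    lab   warn    -8      -24
3  field   warn    23       69
4    lab     ok    -5      -15
5  field     ok    22       66
6  field   warn    14       42
7  field     ok    -3       -9
8  field     ok    10       30
sort by temp_x3:
    site status  temp  temp_x3
2    lab   warn    -8      -24
4    lab     ok    -5      -15
7  field     ok    -3       -9
8  field     ok    10       30
6  field   warn    14       42
0    lab   warn    15       45
5  field     ok    22       66
3  field   warn    23       69
1  field   warn    35      105
drop duplicate status (keep=first):
  site status  temp  temp_x3
2  lab   warn    -8      -24
4  lab     ok    -5      -15
Hence -39.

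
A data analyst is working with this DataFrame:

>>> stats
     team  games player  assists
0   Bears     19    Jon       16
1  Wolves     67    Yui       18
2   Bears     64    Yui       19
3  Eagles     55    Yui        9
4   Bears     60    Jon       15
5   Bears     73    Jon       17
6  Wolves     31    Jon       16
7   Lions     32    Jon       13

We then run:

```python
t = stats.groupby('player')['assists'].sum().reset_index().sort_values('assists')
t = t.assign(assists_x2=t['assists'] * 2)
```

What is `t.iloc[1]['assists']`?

group by player, sum of assists:
player
Jon    77
Yui    46
Name: assists, dtype: int64
reset_index():
  player  assists
0    Jon       77
1    Yui       46
sort by assists:
  player  assists
1    Yui       46
0    Jon       77
add column assists_x2 = t['assists'] * 2:
  player  assists  assists_x2
1    Yui       46          92
0    Jon       77         154
So iloc[1]['assists'] = 77.

77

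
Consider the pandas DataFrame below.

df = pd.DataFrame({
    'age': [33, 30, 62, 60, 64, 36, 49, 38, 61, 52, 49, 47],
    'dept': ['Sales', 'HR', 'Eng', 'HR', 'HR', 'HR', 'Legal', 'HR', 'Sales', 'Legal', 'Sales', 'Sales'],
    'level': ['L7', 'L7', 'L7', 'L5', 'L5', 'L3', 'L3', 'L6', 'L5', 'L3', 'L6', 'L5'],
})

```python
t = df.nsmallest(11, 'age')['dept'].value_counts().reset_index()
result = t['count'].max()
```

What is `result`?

4

take 11 rows with smallest age:
    age   dept level
1    30     HR    L7
0    33  Sales    L7
5    36     HR    L3
7    38     HR    L6
11   47  Sales    L5
6    49  Legal    L3
10   49  Sales    L6
9    52  Legal    L3
3    60     HR    L5
8    61  Sales    L5
2    62    Eng    L7
value_counts of dept:
dept
HR       4
Sales    4
Legal    2
Eng      1
Name: count, dtype: int64
reset_index():
    dept  count
0     HR      4
1  Sales      4
2  Legal      2
3    Eng      1
Finally, max of column 'count' = 4.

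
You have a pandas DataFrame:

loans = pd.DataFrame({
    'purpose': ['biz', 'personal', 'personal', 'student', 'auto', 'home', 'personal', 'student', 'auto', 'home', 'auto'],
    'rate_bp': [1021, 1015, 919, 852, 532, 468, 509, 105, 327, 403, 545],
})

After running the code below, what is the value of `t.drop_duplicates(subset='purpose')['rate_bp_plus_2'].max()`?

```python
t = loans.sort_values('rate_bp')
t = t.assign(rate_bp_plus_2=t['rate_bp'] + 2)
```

sort by rate_bp:
     purpose  rate_bp
7    student      105
8       auto      327
9       home      403
5       home      468
6   personal      509
4       auto      532
10      auto      545
3    student      852
2   personal      919
1   personal     1015
0        biz     1021
add column rate_bp_plus_2 = t['rate_bp'] + 2:
     purpose  rate_bp  rate_bp_plus_2
7    student      105             107
8       auto      327             329
9       home      403             405
5       home      468             470
6   personal      509             511
4       auto      532             534
10      auto      545             547
3    student      852             854
2   personal      919             921
1   personal     1015            1017
0        biz     1021            1023
drop duplicate purpose (keep=first):
    purpose  rate_bp  rate_bp_plus_2
7   student      105             107
8      auto      327             329
9      home      403             405
6  personal      509             511
0       biz     1021            1023
Then the max of column 'rate_bp_plus_2': 1023

1023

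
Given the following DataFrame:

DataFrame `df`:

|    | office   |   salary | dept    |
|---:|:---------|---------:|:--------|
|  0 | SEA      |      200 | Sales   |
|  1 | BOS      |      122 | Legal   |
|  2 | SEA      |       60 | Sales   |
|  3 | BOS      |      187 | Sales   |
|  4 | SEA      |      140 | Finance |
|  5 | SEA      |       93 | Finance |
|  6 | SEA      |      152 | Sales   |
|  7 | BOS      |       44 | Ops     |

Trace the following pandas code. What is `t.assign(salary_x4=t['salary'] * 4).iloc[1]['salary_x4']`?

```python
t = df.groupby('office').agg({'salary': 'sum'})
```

2580

group by office, sum of salary:
        salary
office        
BOS        353
SEA        645
add column salary_x4 = t['salary'] * 4:
        salary  salary_x4
office                   
BOS        353       1412
SEA        645       2580
Finally, value at position 1, column 'salary_x4' = 2580.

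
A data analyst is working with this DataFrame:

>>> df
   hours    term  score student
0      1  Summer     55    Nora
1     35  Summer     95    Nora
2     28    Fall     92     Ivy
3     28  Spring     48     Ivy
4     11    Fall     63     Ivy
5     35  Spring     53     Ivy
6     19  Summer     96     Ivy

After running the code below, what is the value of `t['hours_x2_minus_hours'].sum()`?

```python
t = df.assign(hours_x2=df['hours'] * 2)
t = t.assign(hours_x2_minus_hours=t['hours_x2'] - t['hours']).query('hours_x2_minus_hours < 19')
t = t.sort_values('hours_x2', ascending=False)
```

add column hours_x2 = df['hours'] * 2:
   hours    term  score student  hours_x2
0      1  Summer     55    Nora         2
1     35  Summer     95    Nora        70
2     28    Fall     92     Ivy        56
3     28  Spring     48     Ivy        56
4     11    Fall     63     Ivy        22
5     35  Spring     53     Ivy        70
6     19  Summer     96     Ivy        38
add column hours_x2_minus_hours = t['hours_x2'] - t['hours']:
   hours    term  score student  hours_x2  hours_x2_minus_hours
0      1  Summer     55    Nora         2                     1
1     35  Summer     95    Nora        70                    35
2     28    Fall     92     Ivy        56                    28
3     28  Spring     48     Ivy        56                    28
4     11    Fall     63     Ivy        22                    11
5     35  Spring     53     Ivy        70                    35
6     19  Summer     96     Ivy        38                    19
filter rows where hours_x2_minus_hours < 19:
   hours    term  score student  hours_x2  hours_x2_minus_hours
0      1  Summer     55    Nora         2                     1
4     11    Fall     63     Ivy        22                    11
sort by hours_x2 descending:
   hours    term  score student  hours_x2  hours_x2_minus_hours
4     11    Fall     63     Ivy        22                    11
0      1  Summer     55    Nora         2                     1

12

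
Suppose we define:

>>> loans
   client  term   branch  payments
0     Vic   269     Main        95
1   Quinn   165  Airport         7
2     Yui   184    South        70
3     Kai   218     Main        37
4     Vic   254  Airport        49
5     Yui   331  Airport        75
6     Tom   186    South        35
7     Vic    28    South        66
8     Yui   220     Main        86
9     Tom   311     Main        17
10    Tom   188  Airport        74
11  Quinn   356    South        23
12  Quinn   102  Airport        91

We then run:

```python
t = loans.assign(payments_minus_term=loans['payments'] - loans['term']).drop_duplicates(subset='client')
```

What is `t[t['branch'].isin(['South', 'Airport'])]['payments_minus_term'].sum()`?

add column payments_minus_term = loans['payments'] - loans['term']:
   client  term   branch  payments  payments_minus_term
0     Vic   269     Main        95                 -174
1   Quinn   165  Airport         7                 -158
2     Yui   184    South        70                 -114
3     Kai   218     Main        37                 -181
4     Vic   254  Airport        49                 -205
5     Yui   331  Airport        75                 -256
6     Tom   186    South        35                 -151
7     Vic    28    South        66                   38
8     Yui   220     Main        86                 -134
9     Tom   311     Main        17                 -294
10    Tom   188  Airport        74                 -114
11  Quinn   356    South        23                 -333
12  Quinn   102  Airport        91                  -11
drop duplicate client (keep=first):
  client  term   branch  payments  payments_minus_term
0    Vic   269     Main        95                 -174
1  Quinn   165  Airport         7                 -158
2    Yui   184    South        70                 -114
3    Kai   218     Main        37                 -181
6    Tom   186    South        35                 -151
filter rows where branch in ['South', 'Airport']:
  client  term   branch  payments  payments_minus_term
1  Quinn   165  Airport         7                 -158
2    Yui   184    South        70                 -114
6    Tom   186    South        35                 -151
sum of column 'payments_minus_term' → -423

-423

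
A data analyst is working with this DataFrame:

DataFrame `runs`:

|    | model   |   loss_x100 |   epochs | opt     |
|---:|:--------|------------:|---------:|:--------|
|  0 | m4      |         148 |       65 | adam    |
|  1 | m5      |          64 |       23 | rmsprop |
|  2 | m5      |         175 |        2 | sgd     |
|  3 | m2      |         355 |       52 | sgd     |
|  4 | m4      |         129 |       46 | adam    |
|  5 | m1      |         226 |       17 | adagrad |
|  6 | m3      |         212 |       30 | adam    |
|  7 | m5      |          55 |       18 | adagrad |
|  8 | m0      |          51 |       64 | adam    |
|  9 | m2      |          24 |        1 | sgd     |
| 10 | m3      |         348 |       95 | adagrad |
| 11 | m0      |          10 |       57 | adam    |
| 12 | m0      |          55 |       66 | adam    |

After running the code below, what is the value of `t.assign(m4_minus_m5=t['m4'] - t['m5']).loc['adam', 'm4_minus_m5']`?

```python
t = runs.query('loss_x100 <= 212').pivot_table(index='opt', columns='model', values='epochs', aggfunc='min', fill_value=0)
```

46

filter rows where loss_x100 <= 212:
   model  loss_x100  epochs      opt
0     m4        148      65     adam
1     m5         64      23  rmsprop
2     m5        175       2      sgd
4     m4        129      46     adam
6     m3        212      30     adam
7     m5         55      18  adagrad
8     m0         51      64     adam
9     m2         24       1      sgd
11    m0         10      57     adam
12    m0         55      66     adam
pivot: rows=opt, cols=model, min(epochs):
model    m0  m2  m3  m4  m5
opt                        
adagrad   0   0   0   0  18
adam     57   0  30  46   0
rmsprop   0   0   0   0  23
sgd       0   1   0   0   2
add column m4_minus_m5 = t['m4'] - t['m5']:
model    m0  m2  m3  m4  m5  m4_minus_m5
opt                                     
adagrad   0   0   0   0  18          -18
adam     57   0  30  46   0           46
rmsprop   0   0   0   0  23          -23
sgd       0   1   0   0   2           -2
The value at row 'adam', column 'm4_minus_m5' is 46.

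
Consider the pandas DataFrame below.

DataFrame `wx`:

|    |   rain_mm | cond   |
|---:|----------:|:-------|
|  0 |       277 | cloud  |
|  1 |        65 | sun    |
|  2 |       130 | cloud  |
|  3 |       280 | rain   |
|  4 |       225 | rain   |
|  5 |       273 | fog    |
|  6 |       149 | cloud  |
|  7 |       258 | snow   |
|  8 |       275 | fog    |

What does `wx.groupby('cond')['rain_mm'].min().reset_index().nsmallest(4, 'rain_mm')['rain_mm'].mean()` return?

group by cond, min of rain_mm:
cond
cloud    130
fog      273
rain     225
snow     258
sun       65
Name: rain_mm, dtype: int64
reset_index():
    cond  rain_mm
0  cloud      130
1    fog      273
2   rain      225
3   snow      258
4    sun       65
take 4 rows with smallest rain_mm:
    cond  rain_mm
4    sun       65
0  cloud      130
2   rain      225
3   snow      258

169.5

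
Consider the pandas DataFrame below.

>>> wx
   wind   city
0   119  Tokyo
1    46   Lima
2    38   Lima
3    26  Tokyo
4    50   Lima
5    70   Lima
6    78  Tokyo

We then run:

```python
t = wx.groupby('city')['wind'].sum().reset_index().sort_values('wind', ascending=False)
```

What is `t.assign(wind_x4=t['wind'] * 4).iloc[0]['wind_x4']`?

group by city, sum of wind:
city
Lima     204
Tokyo    223
Name: wind, dtype: int64
reset_index():
    city  wind
0   Lima   204
1  Tokyo   223
sort by wind descending:
    city  wind
1  Tokyo   223
0   Lima   204
add column wind_x4 = t['wind'] * 4:
    city  wind  wind_x4
1  Tokyo   223      892
0   Lima   204      816
value at position 0, column 'wind_x4' → 892

892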